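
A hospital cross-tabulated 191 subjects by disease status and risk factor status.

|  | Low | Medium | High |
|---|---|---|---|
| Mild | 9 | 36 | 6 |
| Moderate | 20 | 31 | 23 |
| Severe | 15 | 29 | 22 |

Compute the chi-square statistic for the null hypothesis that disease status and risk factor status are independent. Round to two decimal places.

12.79

Row totals: 51, 74, 66. Column totals: 44, 96, 51. Grand total N = 191.
Expected counts (row total × column total / N):
  Mild, Low: 51×44/191 = 11.749
  Mild, Medium: 51×96/191 = 25.634
  Mild, High: 51×51/191 = 13.618
  Moderate, Low: 74×44/191 = 17.047
  Moderate, Medium: 74×96/191 = 37.194
  Moderate, High: 74×51/191 = 19.759
  Severe, Low: 66×44/191 = 15.204
  Severe, Medium: 66×96/191 = 33.173
  Severe, High: 66×51/191 = 17.623
Contributions (O − E)²/E:
  (9 − 11.749)²/11.749 = 0.6432
  (36 − 25.634)²/25.634 = 4.1919
  (6 − 13.618)²/13.618 = 4.2616
  (20 − 17.047)²/17.047 = 0.5115
  (31 − 37.194)²/37.194 = 1.0315
  (23 − 19.759)²/19.759 = 0.5316
  (15 − 15.204)²/15.204 = 0.0027
  (29 − 33.173)²/33.173 = 0.5249
  (22 − 17.623)²/17.623 = 1.0871
χ² = 0.6432 + 4.1919 + 4.2616 + 0.5115 + 1.0315 + 0.5316 + 0.0027 + 0.5249 + 1.0871 = 12.79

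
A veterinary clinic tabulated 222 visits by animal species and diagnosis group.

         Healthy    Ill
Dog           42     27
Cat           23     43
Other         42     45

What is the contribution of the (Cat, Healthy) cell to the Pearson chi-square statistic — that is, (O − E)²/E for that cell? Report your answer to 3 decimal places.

2.440

Row total (Cat) = 66; column total (Healthy) = 107; N = 222.
Expected count E = 66 × 107 / 222 = 31.8108.
Contribution = (O − E)²/E = (23 − 31.8108)² / 31.8108 = 2.440.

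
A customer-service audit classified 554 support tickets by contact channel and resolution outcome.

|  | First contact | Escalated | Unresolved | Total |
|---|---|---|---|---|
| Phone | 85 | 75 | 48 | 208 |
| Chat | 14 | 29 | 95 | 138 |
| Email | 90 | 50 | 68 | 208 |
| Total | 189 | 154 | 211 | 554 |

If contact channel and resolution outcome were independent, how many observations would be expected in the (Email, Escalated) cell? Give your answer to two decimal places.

57.82

Row total (Email) = 208; column total (Escalated) = 154; grand total N = 554.
Expected count = (row total × column total) / N = 208 × 154 / 554 = 57.82.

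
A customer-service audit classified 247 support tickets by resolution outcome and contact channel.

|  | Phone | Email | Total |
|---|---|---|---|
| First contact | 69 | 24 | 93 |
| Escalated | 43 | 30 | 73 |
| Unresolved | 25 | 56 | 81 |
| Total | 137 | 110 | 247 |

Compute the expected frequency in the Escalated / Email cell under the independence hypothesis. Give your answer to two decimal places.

Row total (Escalated) = 73; column total (Email) = 110; grand total N = 247.
Expected count = (row total × column total) / N = 73 × 110 / 247 = 32.51.

32.51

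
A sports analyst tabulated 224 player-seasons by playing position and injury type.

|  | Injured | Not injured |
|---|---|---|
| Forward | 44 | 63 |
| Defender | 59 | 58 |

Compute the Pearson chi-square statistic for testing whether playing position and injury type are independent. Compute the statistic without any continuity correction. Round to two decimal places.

1.95

Row totals: 107, 117. Column totals: 103, 121. Grand total N = 224.
Expected counts (row total × column total / N):
  Forward, Injured: 107×103/224 = 49.201
  Forward, Not injured: 107×121/224 = 57.799
  Defender, Injured: 117×103/224 = 53.799
  Defender, Not injured: 117×121/224 = 63.201
Contributions (O − E)²/E:
  (44 − 49.201)²/49.201 = 0.5498
  (63 − 57.799)²/57.799 = 0.4680
  (59 − 53.799)²/53.799 = 0.5028
  (58 − 63.201)²/63.201 = 0.4280
χ² = 0.5498 + 0.4680 + 0.5028 + 0.4280 = 1.95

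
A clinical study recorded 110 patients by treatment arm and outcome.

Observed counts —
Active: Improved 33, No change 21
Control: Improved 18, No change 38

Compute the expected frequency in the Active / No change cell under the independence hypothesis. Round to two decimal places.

28.96

Row total (Active) = 54; column total (No change) = 59; grand total N = 110.
Expected count = (row total × column total) / N = 54 × 59 / 110 = 28.96.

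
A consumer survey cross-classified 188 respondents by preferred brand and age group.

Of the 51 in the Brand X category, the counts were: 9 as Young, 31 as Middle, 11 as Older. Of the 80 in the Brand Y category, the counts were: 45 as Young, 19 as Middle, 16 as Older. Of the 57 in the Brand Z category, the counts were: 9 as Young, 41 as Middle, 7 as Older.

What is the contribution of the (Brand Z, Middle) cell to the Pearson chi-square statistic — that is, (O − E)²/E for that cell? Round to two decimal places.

Row total (Brand Z) = 57; column total (Middle) = 91; N = 188.
Expected count E = 57 × 91 / 188 = 27.590.
Contribution = (O − E)²/E = (41 − 27.590)² / 27.590 = 6.52.

6.52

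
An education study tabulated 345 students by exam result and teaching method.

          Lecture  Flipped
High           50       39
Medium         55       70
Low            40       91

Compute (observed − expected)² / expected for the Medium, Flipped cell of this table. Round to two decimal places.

0.08

Row total (Medium) = 125; column total (Flipped) = 200; N = 345.
Expected count E = 125 × 200 / 345 = 72.464.
Contribution = (O − E)²/E = (70 − 72.464)² / 72.464 = 0.08.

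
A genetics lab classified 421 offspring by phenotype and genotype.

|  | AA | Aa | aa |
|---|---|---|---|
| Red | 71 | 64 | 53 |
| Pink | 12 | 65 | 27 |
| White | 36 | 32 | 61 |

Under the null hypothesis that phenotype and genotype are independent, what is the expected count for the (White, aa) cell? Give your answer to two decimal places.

43.20

Row total (White) = 129; column total (aa) = 141; grand total N = 421.
Expected count = (row total × column total) / N = 129 × 141 / 421 = 43.20.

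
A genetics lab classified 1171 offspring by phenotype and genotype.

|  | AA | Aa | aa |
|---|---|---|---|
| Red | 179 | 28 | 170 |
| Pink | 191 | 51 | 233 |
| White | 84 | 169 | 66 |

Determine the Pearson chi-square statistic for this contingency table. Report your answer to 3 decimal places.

Row totals: 377, 475, 319. Column totals: 454, 248, 469. Grand total N = 1171.
Expected counts (row total × column total / N):
  Red, AA: 377×454/1171 = 146.16396
  Red, Aa: 377×248/1171 = 79.84287
  Red, aa: 377×469/1171 = 150.99317
  Pink, AA: 475×454/1171 = 184.15884
  Pink, Aa: 475×248/1171 = 100.59778
  Pink, aa: 475×469/1171 = 190.24338
  White, AA: 319×454/1171 = 123.67720
  White, Aa: 319×248/1171 = 67.55935
  White, aa: 319×469/1171 = 127.76345
Contributions (O − E)²/E:
  (179 − 146.16396)²/146.16396 = 7.3767
  (28 − 79.84287)²/79.84287 = 33.6622
  (170 − 150.99317)²/150.99317 = 2.3926
  (191 − 184.15884)²/184.15884 = 0.2541
  (51 − 100.59778)²/100.59778 = 24.4532
  (233 − 190.24338)²/190.24338 = 9.6094
  (84 − 123.67720)²/123.67720 = 12.7289
  (169 − 67.55935)²/67.55935 = 152.3136
  (66 − 127.76345)²/127.76345 = 29.8577
χ² = 7.3767 + 33.6622 + 2.3926 + 0.2541 + 24.4532 + 9.6094 + 12.7289 + 152.3136 + 29.8577 = 272.648

272.648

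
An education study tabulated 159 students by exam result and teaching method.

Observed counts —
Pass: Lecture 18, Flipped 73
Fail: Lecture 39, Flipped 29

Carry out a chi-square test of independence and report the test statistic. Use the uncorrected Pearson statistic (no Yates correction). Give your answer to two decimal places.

Row totals: 91, 68. Column totals: 57, 102. Grand total N = 159.
Expected counts (row total × column total / N):
  Pass, Lecture: 91×57/159 = 32.623
  Pass, Flipped: 91×102/159 = 58.377
  Fail, Lecture: 68×57/159 = 24.377
  Fail, Flipped: 68×102/159 = 43.623
Contributions (O − E)²/E:
  (18 − 32.623)²/32.623 = 6.5546
  (73 − 58.377)²/58.377 = 3.6630
  (39 − 24.377)²/24.377 = 8.7719
  (29 − 43.623)²/43.623 = 4.9018
χ² = 6.5546 + 3.6630 + 8.7719 + 4.9018 = 23.89

23.89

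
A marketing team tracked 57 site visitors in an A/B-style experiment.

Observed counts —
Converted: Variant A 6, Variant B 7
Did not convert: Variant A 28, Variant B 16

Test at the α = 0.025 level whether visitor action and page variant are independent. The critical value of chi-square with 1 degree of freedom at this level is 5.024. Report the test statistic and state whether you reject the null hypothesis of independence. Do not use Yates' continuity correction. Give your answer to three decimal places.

1.274; fail to reject H₀

Row totals: 13, 44. Column totals: 34, 23. Grand total N = 57.
Expected counts (row total × column total / N):
  Converted, Variant A: 13×34/57 = 7.7544
  Converted, Variant B: 13×23/57 = 5.2456
  Did not convert, Variant A: 44×34/57 = 26.2456
  Did not convert, Variant B: 44×23/57 = 17.7544
Contributions (O − E)²/E:
  (6 − 7.7544)²/7.7544 = 0.3969
  (7 − 5.2456)²/5.2456 = 0.5868
  (28 − 26.2456)²/26.2456 = 0.1173
  (16 − 17.7544)²/17.7544 = 0.1734
χ² = 0.3969 + 0.5868 + 0.1173 + 0.1734 = 1.274
df = (2−1)(2−1) = 1. Since 1.274 < 5.024, fail to reject the null hypothesis of independence at α = 0.025.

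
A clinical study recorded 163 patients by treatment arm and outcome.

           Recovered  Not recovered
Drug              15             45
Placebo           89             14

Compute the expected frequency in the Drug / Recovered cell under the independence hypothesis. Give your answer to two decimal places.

38.28

Row total (Drug) = 60; column total (Recovered) = 104; grand total N = 163.
Expected count = (row total × column total) / N = 60 × 104 / 163 = 38.28.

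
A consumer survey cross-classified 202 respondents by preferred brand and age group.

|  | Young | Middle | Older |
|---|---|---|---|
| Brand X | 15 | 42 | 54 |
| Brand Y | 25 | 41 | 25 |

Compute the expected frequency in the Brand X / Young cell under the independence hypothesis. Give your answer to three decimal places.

Row total (Brand X) = 111; column total (Young) = 40; grand total N = 202.
Expected count = (row total × column total) / N = 111 × 40 / 202 = 21.980.

21.980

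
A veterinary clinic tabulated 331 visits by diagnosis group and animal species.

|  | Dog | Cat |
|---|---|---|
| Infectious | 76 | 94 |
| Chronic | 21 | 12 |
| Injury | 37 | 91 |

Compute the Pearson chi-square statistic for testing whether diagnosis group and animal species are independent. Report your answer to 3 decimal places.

15.720

Row totals: 170, 33, 128. Column totals: 134, 197. Grand total N = 331.
Expected counts (row total × column total / N):
  Infectious, Dog: 170×134/331 = 68.8218
  Infectious, Cat: 170×197/331 = 101.1782
  Chronic, Dog: 33×134/331 = 13.3595
  Chronic, Cat: 33×197/331 = 19.6405
  Injury, Dog: 128×134/331 = 51.8187
  Injury, Cat: 128×197/331 = 76.1813
Contributions (O − E)²/E:
  (76 − 68.8218)²/68.8218 = 0.7487
  (94 − 101.1782)²/101.1782 = 0.5093
  (21 − 13.3595)²/13.3595 = 4.3697
  (12 − 19.6405)²/19.6405 = 2.9723
  (37 − 51.8187)²/51.8187 = 4.2377
  (91 − 76.1813)²/76.1813 = 2.8825
χ² = 0.7487 + 0.5093 + 4.3697 + 2.9723 + 4.2377 + 2.8825 = 15.720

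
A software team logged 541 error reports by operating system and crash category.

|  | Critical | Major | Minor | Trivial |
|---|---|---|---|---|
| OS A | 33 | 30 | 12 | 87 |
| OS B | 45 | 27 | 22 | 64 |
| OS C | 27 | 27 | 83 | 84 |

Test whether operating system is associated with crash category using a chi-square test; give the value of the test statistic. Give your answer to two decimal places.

Row totals: 162, 158, 221. Column totals: 105, 84, 117, 235. Grand total N = 541.
Expected counts (row total × column total / N):
  OS A, Critical: 162×105/541 = 31.442
  OS A, Major: 162×84/541 = 25.153
  OS A, Minor: 162×117/541 = 35.035
  OS A, Trivial: 162×235/541 = 70.370
  OS B, Critical: 158×105/541 = 30.665
  OS B, Major: 158×84/541 = 24.532
  OS B, Minor: 158×117/541 = 34.170
  OS B, Trivial: 158×235/541 = 68.632
  OS C, Critical: 221×105/541 = 42.893
  OS C, Major: 221×84/541 = 34.314
  OS C, Minor: 221×117/541 = 47.795
  OS C, Trivial: 221×235/541 = 95.998
Contributions (O − E)²/E:
  (33 − 31.442)²/31.442 = 0.0772
  (30 − 25.153)²/25.153 = 0.9340
  (12 − 35.035)²/35.035 = 15.1452
  (87 − 70.370)²/70.370 = 3.9300
  (45 − 30.665)²/30.665 = 6.7012
  (27 − 24.532)²/24.532 = 0.2483
  (22 − 34.170)²/34.170 = 4.3345
  (64 − 68.632)²/68.632 = 0.3126
  (27 − 42.893)²/42.893 = 5.8888
  (27 − 34.314)²/34.314 = 1.5590
  (83 − 47.795)²/47.795 = 25.9314
  (84 − 95.998)²/95.998 = 1.4995
χ² = 0.0772 + 0.9340 + 15.1452 + 3.9300 + 6.7012 + 0.2483 + 4.3345 + 0.3126 + 5.8888 + 1.5590 + 25.9314 + 1.4995 = 66.56

66.56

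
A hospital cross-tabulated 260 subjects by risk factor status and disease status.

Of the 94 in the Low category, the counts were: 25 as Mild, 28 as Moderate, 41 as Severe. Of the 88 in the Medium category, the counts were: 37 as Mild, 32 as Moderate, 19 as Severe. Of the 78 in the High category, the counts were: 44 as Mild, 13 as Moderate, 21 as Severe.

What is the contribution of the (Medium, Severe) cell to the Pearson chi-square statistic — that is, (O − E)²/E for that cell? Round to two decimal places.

2.58

Row total (Medium) = 88; column total (Severe) = 81; N = 260.
Expected count E = 88 × 81 / 260 = 27.415.
Contribution = (O − E)²/E = (19 − 27.415)² / 27.415 = 2.58.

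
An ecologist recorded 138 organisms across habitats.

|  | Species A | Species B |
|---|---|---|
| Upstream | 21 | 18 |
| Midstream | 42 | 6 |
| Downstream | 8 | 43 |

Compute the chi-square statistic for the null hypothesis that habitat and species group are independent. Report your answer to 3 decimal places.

Row totals: 39, 48, 51. Column totals: 71, 67. Grand total N = 138.
Expected counts (row total × column total / N):
  Upstream, Species A: 39×71/138 = 20.0652
  Upstream, Species B: 39×67/138 = 18.9348
  Midstream, Species A: 48×71/138 = 24.6957
  Midstream, Species B: 48×67/138 = 23.3043
  Downstream, Species A: 51×71/138 = 26.2391
  Downstream, Species B: 51×67/138 = 24.7609
Contributions (O − E)²/E:
  (21 − 20.0652)²/20.0652 = 0.0436
  (18 − 18.9348)²/18.9348 = 0.0462
  (42 − 24.6957)²/24.6957 = 12.1251
  (6 − 23.3043)²/23.3043 = 12.8491
  (8 − 26.2391)²/26.2391 = 12.6782
  (43 − 24.7609)²/24.7609 = 13.4351
χ² = 0.0436 + 0.0462 + 12.1251 + 12.8491 + 12.6782 + 13.4351 = 51.177

51.177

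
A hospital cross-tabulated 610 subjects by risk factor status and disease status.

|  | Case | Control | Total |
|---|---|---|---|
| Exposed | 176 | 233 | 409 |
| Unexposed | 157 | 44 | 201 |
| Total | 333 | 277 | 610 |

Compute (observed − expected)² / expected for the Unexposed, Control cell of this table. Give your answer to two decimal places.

Row total (Unexposed) = 201; column total (Control) = 277; N = 610.
Expected count E = 201 × 277 / 610 = 91.274.
Contribution = (O − E)²/E = (44 − 91.274)² / 91.274 = 24.48.

24.48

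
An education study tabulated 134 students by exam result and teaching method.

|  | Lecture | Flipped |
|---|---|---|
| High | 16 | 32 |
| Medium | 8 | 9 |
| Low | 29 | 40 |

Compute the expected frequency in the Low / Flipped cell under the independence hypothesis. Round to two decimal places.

41.71

Row total (Low) = 69; column total (Flipped) = 81; grand total N = 134.
Expected count = (row total × column total) / N = 69 × 81 / 134 = 41.71.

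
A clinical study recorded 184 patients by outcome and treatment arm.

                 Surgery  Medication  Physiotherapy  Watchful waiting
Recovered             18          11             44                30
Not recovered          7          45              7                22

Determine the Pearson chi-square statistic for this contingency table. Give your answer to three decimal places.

Row totals: 103, 81. Column totals: 25, 56, 51, 52. Grand total N = 184.
Expected counts (row total × column total / N):
  Recovered, Surgery: 103×25/184 = 13.9946
  Recovered, Medication: 103×56/184 = 31.3478
  Recovered, Physiotherapy: 103×51/184 = 28.5489
  Recovered, Watchful waiting: 103×52/184 = 29.1087
  Not recovered, Surgery: 81×25/184 = 11.0054
  Not recovered, Medication: 81×56/184 = 24.6522
  Not recovered, Physiotherapy: 81×51/184 = 22.4511
  Not recovered, Watchful waiting: 81×52/184 = 22.8913
Contributions (O − E)²/E:
  (18 − 13.9946)²/13.9946 = 1.1464
  (11 − 31.3478)²/31.3478 = 13.2077
  (44 − 28.5489)²/28.5489 = 8.3624
  (30 − 29.1087)²/29.1087 = 0.0273
  (7 − 11.0054)²/11.0054 = 1.4578
  (45 − 24.6522)²/24.6522 = 16.7950
  (7 − 22.4511)²/22.4511 = 10.6336
  (22 − 22.8913)²/22.8913 = 0.0347
χ² = 1.1464 + 13.2077 + 8.3624 + 0.0273 + 1.4578 + 16.7950 + 10.6336 + 0.0347 = 51.665

51.665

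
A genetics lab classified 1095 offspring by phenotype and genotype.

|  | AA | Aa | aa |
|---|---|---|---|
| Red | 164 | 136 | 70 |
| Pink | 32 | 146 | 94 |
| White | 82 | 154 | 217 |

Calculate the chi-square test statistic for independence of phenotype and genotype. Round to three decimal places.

148.640

Row totals: 370, 272, 453. Column totals: 278, 436, 381. Grand total N = 1095.
Expected counts (row total × column total / N):
  Red, AA: 370×278/1095 = 93.9361
  Red, Aa: 370×436/1095 = 147.3242
  Red, aa: 370×381/1095 = 128.7397
  Pink, AA: 272×278/1095 = 69.0557
  Pink, Aa: 272×436/1095 = 108.3032
  Pink, aa: 272×381/1095 = 94.6411
  White, AA: 453×278/1095 = 115.0082
  White, Aa: 453×436/1095 = 180.3726
  White, aa: 453×381/1095 = 157.6192
Contributions (O − E)²/E:
  (164 − 93.9361)²/93.9361 = 52.2584
  (136 − 147.3242)²/147.3242 = 0.8704
  (70 − 128.7397)²/128.7397 = 26.8010
  (32 − 69.0557)²/69.0557 = 19.8843
  (146 − 108.3032)²/108.3032 = 13.1210
  (94 − 94.6411)²/94.6411 = 0.0043
  (82 − 115.0082)²/115.0082 = 9.4736
  (154 − 180.3726)²/180.3726 = 3.8560
  (217 − 157.6192)²/157.6192 = 22.3709
χ² = 52.2584 + 0.8704 + 26.8010 + 19.8843 + 13.1210 + 0.0043 + 9.4736 + 3.8560 + 22.3709 = 148.640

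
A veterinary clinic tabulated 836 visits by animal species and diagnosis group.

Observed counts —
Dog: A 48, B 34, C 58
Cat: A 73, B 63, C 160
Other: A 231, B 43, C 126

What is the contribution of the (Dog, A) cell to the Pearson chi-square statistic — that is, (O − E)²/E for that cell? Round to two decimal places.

Row total (Dog) = 140; column total (A) = 352; N = 836.
Expected count E = 140 × 352 / 836 = 58.947.
Contribution = (O − E)²/E = (48 − 58.947)² / 58.947 = 2.03.

2.03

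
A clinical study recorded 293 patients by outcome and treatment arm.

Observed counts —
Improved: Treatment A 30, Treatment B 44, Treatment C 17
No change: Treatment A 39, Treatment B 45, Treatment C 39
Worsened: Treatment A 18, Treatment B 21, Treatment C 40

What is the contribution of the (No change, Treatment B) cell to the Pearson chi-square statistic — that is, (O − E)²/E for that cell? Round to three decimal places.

0.030

Row total (No change) = 123; column total (Treatment B) = 110; N = 293.
Expected count E = 123 × 110 / 293 = 46.1775.
Contribution = (O − E)²/E = (45 − 46.1775)² / 46.1775 = 0.030.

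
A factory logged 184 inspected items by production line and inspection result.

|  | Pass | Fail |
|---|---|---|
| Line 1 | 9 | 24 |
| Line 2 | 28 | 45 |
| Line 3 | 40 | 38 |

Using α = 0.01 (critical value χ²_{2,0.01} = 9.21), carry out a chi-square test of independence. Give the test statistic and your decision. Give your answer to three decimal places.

Row totals: 33, 73, 78. Column totals: 77, 107. Grand total N = 184.
Expected counts (row total × column total / N):
  Line 1, Pass: 33×77/184 = 13.8098
  Line 1, Fail: 33×107/184 = 19.1902
  Line 2, Pass: 73×77/184 = 30.5489
  Line 2, Fail: 73×107/184 = 42.4511
  Line 3, Pass: 78×77/184 = 32.6413
  Line 3, Fail: 78×107/184 = 45.3587
Contributions (O − E)²/E:
  (9 − 13.8098)²/13.8098 = 1.6752
  (24 − 19.1902)²/19.1902 = 1.2055
  (28 − 30.5489)²/30.5489 = 0.2127
  (45 − 42.4511)²/42.4511 = 0.1530
  (40 − 32.6413)²/32.6413 = 1.6590
  (38 − 45.3587)²/45.3587 = 1.1938
χ² = 1.6752 + 1.2055 + 0.2127 + 0.1530 + 1.6590 + 1.1938 = 6.099
df = (3−1)(2−1) = 2. Since 6.099 < 9.21, fail to reject the null hypothesis of independence at α = 0.01.

6.099; fail to reject H₀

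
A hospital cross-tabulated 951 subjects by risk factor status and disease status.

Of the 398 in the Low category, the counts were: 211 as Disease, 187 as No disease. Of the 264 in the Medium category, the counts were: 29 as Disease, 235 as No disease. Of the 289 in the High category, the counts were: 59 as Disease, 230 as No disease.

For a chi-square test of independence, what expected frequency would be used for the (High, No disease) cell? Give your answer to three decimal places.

198.137

Row total (High) = 289; column total (No disease) = 652; grand total N = 951.
Expected count = (row total × column total) / N = 289 × 652 / 951 = 198.137.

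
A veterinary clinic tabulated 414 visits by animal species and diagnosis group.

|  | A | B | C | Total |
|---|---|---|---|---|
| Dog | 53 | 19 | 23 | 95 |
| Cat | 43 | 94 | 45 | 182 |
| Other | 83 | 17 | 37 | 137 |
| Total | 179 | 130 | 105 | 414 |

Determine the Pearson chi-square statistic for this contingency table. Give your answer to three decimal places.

Grand total N = 414.
Expected counts (row total × column total / N):
  Dog, A: 95×179/414 = 41.0749
  Dog, B: 95×130/414 = 29.8309
  Dog, C: 95×105/414 = 24.0942
  Cat, A: 182×179/414 = 78.6908
  Cat, B: 182×130/414 = 57.1498
  Cat, C: 182×105/414 = 46.1594
  Other, A: 137×179/414 = 59.2343
  Other, B: 137×130/414 = 43.0193
  Other, C: 137×105/414 = 34.7464
Contributions (O − E)²/E:
  (53 − 41.0749)²/41.0749 = 3.4622
  (19 − 29.8309)²/29.8309 = 3.9324
  (23 − 24.0942)²/24.0942 = 0.0497
  (43 − 78.6908)²/78.6908 = 16.1878
  (94 − 57.1498)²/57.1498 = 23.7610
  (45 − 46.1594)²/46.1594 = 0.0291
  (83 − 59.2343)²/59.2343 = 9.5352
  (17 − 43.0193)²/43.0193 = 15.7372
  (37 − 34.7464)²/34.7464 = 0.1462
χ² = 3.4622 + 3.9324 + 0.0497 + 16.1878 + 23.7610 + 0.0291 + 9.5352 + 15.7372 + 0.1462 = 72.841

72.841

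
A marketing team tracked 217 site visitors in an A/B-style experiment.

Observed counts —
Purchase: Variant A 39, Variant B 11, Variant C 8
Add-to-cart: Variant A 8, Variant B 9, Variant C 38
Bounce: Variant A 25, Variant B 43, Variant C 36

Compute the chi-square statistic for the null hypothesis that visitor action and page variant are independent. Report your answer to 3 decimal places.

Row totals: 58, 55, 104. Column totals: 72, 63, 82. Grand total N = 217.
Expected counts (row total × column total / N):
  Purchase, Variant A: 58×72/217 = 19.2442
  Purchase, Variant B: 58×63/217 = 16.8387
  Purchase, Variant C: 58×82/217 = 21.9171
  Add-to-cart, Variant A: 55×72/217 = 18.2488
  Add-to-cart, Variant B: 55×63/217 = 15.9677
  Add-to-cart, Variant C: 55×82/217 = 20.7834
  Bounce, Variant A: 104×72/217 = 34.5069
  Bounce, Variant B: 104×63/217 = 30.1935
  Bounce, Variant C: 104×82/217 = 39.2995
Contributions (O − E)²/E:
  (39 − 19.2442)²/19.2442 = 20.2810
  (11 − 16.8387)²/16.8387 = 2.0245
  (8 − 21.9171)²/21.9171 = 8.8372
  (8 − 18.2488)²/18.2488 = 5.7559
  (9 − 15.9677)²/15.9677 = 3.0404
  (38 − 20.7834)²/20.7834 = 14.2619
  (25 − 34.5069)²/34.5069 = 2.6192
  (43 − 30.1935)²/30.1935 = 5.4318
  (36 − 39.2995)²/39.2995 = 0.2770
χ² = 20.2810 + 2.0245 + 8.8372 + 5.7559 + 3.0404 + 14.2619 + 2.6192 + 5.4318 + 0.2770 = 62.529

62.529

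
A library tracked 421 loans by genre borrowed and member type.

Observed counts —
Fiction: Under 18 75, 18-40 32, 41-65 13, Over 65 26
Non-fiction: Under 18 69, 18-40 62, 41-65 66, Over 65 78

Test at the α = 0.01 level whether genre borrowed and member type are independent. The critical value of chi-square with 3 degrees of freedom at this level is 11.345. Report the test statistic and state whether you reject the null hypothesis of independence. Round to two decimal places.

35.15; reject H₀

Row totals: 146, 275. Column totals: 144, 94, 79, 104. Grand total N = 421.
Expected counts (row total × column total / N):
  Fiction, Under 18: 146×144/421 = 49.9382
  Fiction, 18-40: 146×94/421 = 32.5986
  Fiction, 41-65: 146×79/421 = 27.3967
  Fiction, Over 65: 146×104/421 = 36.0665
  Non-fiction, Under 18: 275×144/421 = 94.0618
  Non-fiction, 18-40: 275×94/421 = 61.4014
  Non-fiction, 41-65: 275×79/421 = 51.6033
  Non-fiction, Over 65: 275×104/421 = 67.9335
Contributions (O − E)²/E:
  (75 − 49.9382)²/49.9382 = 12.5774
  (32 − 32.5986)²/32.5986 = 0.0110
  (13 − 27.3967)²/27.3967 = 7.5653
  (26 − 36.0665)²/36.0665 = 2.8097
  (69 − 94.0618)²/94.0618 = 6.6775
  (62 − 61.4014)²/61.4014 = 0.0058
  (66 − 51.6033)²/51.6033 = 4.0165
  (78 − 67.9335)²/67.9335 = 1.4917
χ² = 12.5774 + 0.0110 + 7.5653 + 2.8097 + 6.6775 + 0.0058 + 4.0165 + 1.4917 = 35.15
df = (2−1)(4−1) = 3. Since 35.15 > 11.345, reject the null hypothesis of independence at α = 0.01.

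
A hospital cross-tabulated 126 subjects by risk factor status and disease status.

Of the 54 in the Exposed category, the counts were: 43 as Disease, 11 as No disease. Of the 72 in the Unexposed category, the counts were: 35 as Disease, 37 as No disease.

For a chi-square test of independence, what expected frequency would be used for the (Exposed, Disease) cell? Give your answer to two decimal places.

Row total (Exposed) = 54; column total (Disease) = 78; grand total N = 126.
Expected count = (row total × column total) / N = 54 × 78 / 126 = 33.43.

33.43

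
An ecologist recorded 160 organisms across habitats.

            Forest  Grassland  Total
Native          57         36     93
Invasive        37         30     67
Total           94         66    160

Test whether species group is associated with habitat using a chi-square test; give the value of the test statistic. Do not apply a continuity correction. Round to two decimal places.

0.59

Grand total N = 160.
Expected counts (row total × column total / N):
  Native, Forest: 93×94/160 = 54.638
  Native, Grassland: 93×66/160 = 38.362
  Invasive, Forest: 67×94/160 = 39.362
  Invasive, Grassland: 67×66/160 = 27.637
Contributions (O − E)²/E:
  (57 − 54.638)²/54.638 = 0.1021
  (36 − 38.362)²/38.362 = 0.1454
  (37 − 39.362)²/39.362 = 0.1417
  (30 − 27.637)²/27.637 = 0.2020
χ² = 0.1021 + 0.1454 + 0.1417 + 0.2020 = 0.59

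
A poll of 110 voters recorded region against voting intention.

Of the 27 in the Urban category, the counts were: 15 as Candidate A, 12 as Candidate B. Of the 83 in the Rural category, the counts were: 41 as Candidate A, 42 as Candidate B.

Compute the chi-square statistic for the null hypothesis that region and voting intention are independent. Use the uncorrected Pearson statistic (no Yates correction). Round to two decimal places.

Row totals: 27, 83. Column totals: 56, 54. Grand total N = 110.
Expected counts (row total × column total / N):
  Urban, Candidate A: 27×56/110 = 13.745
  Urban, Candidate B: 27×54/110 = 13.255
  Rural, Candidate A: 83×56/110 = 42.255
  Rural, Candidate B: 83×54/110 = 40.745
Contributions (O − E)²/E:
  (15 − 13.745)²/13.745 = 0.1146
  (12 − 13.255)²/13.255 = 0.1188
  (41 − 42.255)²/42.255 = 0.0373
  (42 − 40.745)²/40.745 = 0.0387
χ² = 0.1146 + 0.1188 + 0.0373 + 0.0387 = 0.31

0.31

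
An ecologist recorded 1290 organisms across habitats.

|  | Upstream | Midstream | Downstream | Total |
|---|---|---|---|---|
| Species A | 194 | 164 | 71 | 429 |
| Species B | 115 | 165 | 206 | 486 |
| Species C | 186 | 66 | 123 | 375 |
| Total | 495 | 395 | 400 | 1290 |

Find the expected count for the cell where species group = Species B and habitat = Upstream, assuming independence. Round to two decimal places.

Row total (Species B) = 486; column total (Upstream) = 495; grand total N = 1290.
Expected count = (row total × column total) / N = 486 × 495 / 1290 = 186.49.

186.49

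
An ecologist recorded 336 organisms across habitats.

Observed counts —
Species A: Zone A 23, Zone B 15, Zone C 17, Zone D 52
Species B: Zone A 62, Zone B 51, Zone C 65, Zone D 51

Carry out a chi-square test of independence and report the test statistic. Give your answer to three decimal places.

24.581

Row totals: 107, 229. Column totals: 85, 66, 82, 103. Grand total N = 336.
Expected counts (row total × column total / N):
  Species A, Zone A: 107×85/336 = 27.06845
  Species A, Zone B: 107×66/336 = 21.01786
  Species A, Zone C: 107×82/336 = 26.11310
  Species A, Zone D: 107×103/336 = 32.80060
  Species B, Zone A: 229×85/336 = 57.93155
  Species B, Zone B: 229×66/336 = 44.98214
  Species B, Zone C: 229×82/336 = 55.88690
  Species B, Zone D: 229×103/336 = 70.19940
Contributions (O − E)²/E:
  (23 − 27.06845)²/27.06845 = 0.6115
  (15 − 21.01786)²/21.01786 = 1.7230
  (17 − 26.11310)²/26.11310 = 3.1803
  (52 − 32.80060)²/32.80060 = 11.2381
  (62 − 57.93155)²/57.93155 = 0.2857
  (51 − 44.98214)²/44.98214 = 0.8051
  (65 − 55.88690)²/55.88690 = 1.4860
  (51 − 70.19940)²/70.19940 = 5.2510
χ² = 0.6115 + 1.7230 + 3.1803 + 11.2381 + 0.2857 + 0.8051 + 1.4860 + 5.2510 = 24.581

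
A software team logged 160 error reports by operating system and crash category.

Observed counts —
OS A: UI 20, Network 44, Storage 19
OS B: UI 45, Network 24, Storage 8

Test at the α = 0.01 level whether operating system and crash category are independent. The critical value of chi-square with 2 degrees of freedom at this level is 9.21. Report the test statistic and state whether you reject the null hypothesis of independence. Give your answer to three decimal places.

19.782; reject H₀

Row totals: 83, 77. Column totals: 65, 68, 27. Grand total N = 160.
Expected counts (row total × column total / N):
  OS A, UI: 83×65/160 = 33.7188
  OS A, Network: 83×68/160 = 35.2750
  OS A, Storage: 83×27/160 = 14.0062
  OS B, UI: 77×65/160 = 31.2812
  OS B, Network: 77×68/160 = 32.7250
  OS B, Storage: 77×27/160 = 12.9938
Contributions (O − E)²/E:
  (20 − 33.7188)²/33.7188 = 5.5816
  (44 − 35.2750)²/35.2750 = 2.1581
  (19 − 14.0062)²/14.0062 = 1.7805
  (45 − 31.2812)²/31.2812 = 6.0166
  (24 − 32.7250)²/32.7250 = 2.3262
  (8 − 12.9938)²/12.9938 = 1.9192
χ² = 5.5816 + 2.1581 + 1.7805 + 6.0166 + 2.3262 + 1.9192 = 19.782
df = (2−1)(3−1) = 2. Since 19.782 > 9.21, reject the null hypothesis of independence at α = 0.01.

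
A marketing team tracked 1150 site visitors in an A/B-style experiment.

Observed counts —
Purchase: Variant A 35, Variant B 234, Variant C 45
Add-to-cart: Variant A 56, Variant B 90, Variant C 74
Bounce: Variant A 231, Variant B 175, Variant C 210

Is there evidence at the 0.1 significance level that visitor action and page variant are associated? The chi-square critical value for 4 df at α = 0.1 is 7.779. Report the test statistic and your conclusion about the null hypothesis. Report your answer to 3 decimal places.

Row totals: 314, 220, 616. Column totals: 322, 499, 329. Grand total N = 1150.
Expected counts (row total × column total / N):
  Purchase, Variant A: 314×322/1150 = 87.9200
  Purchase, Variant B: 314×499/1150 = 136.2487
  Purchase, Variant C: 314×329/1150 = 89.8313
  Add-to-cart, Variant A: 220×322/1150 = 61.6000
  Add-to-cart, Variant B: 220×499/1150 = 95.4609
  Add-to-cart, Variant C: 220×329/1150 = 62.9391
  Bounce, Variant A: 616×322/1150 = 172.4800
  Bounce, Variant B: 616×499/1150 = 267.2904
  Bounce, Variant C: 616×329/1150 = 176.2296
Contributions (O − E)²/E:
  (35 − 87.9200)²/87.9200 = 31.8531
  (234 − 136.2487)²/136.2487 = 70.1314
  (45 − 89.8313)²/89.8313 = 22.3736
  (56 − 61.6000)²/61.6000 = 0.5091
  (90 − 95.4609)²/95.4609 = 0.3124
  (74 − 62.9391)²/62.9391 = 1.9438
  (231 − 172.4800)²/172.4800 = 19.8550
  (175 − 267.2904)²/267.2904 = 31.8662
  (210 − 176.2296)²/176.2296 = 6.4713
χ² = 31.8531 + 70.1314 + 22.3736 + 0.5091 + 0.3124 + 1.9438 + 19.8550 + 31.8662 + 6.4713 = 185.316
df = (3−1)(3−1) = 4. Since 185.316 > 7.779, reject the null hypothesis of independence at α = 0.1.

185.316; reject H₀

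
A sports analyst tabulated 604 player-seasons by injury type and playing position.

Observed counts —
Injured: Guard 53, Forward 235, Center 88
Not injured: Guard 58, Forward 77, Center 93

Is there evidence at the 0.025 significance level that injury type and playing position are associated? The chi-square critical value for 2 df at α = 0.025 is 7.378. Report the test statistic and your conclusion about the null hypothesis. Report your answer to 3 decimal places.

46.929; reject H₀

Row totals: 376, 228. Column totals: 111, 312, 181. Grand total N = 604.
Expected counts (row total × column total / N):
  Injured, Guard: 376×111/604 = 69.0993
  Injured, Forward: 376×312/604 = 194.2252
  Injured, Center: 376×181/604 = 112.6755
  Not injured, Guard: 228×111/604 = 41.9007
  Not injured, Forward: 228×312/604 = 117.7748
  Not injured, Center: 228×181/604 = 68.3245
Contributions (O − E)²/E:
  (53 − 69.0993)²/69.0993 = 3.7509
  (235 − 194.2252)²/194.2252 = 8.5601
  (88 − 112.6755)²/112.6755 = 5.4038
  (58 − 41.9007)²/41.9007 = 6.1858
  (77 − 117.7748)²/117.7748 = 14.1166
  (93 − 68.3245)²/68.3245 = 8.9116
χ² = 3.7509 + 8.5601 + 5.4038 + 6.1858 + 14.1166 + 8.9116 = 46.929
df = (2−1)(3−1) = 2. Since 46.929 > 7.378, reject the null hypothesis of independence at α = 0.025.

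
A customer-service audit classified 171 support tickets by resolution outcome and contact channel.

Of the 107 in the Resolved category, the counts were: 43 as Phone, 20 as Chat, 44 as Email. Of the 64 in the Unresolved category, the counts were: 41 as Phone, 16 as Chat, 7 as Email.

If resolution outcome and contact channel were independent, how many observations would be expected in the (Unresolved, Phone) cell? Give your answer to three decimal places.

31.439

Row total (Unresolved) = 64; column total (Phone) = 84; grand total N = 171.
Expected count = (row total × column total) / N = 64 × 84 / 171 = 31.439.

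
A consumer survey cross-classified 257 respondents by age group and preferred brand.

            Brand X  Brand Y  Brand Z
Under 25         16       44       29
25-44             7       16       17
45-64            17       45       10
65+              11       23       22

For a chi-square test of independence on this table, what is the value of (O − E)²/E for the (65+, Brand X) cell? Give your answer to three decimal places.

0.001

Row total (65+) = 56; column total (Brand X) = 51; N = 257.
Expected count E = 56 × 51 / 257 = 11.1128.
Contribution = (O − E)²/E = (11 − 11.1128)² / 11.1128 = 0.001.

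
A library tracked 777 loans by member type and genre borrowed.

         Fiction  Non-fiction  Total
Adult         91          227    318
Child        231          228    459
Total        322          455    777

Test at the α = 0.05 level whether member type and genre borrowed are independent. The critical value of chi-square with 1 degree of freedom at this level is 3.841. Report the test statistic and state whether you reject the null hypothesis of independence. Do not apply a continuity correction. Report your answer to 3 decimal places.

Grand total N = 777.
Expected counts (row total × column total / N):
  Adult, Fiction: 318×322/777 = 131.78378
  Adult, Non-fiction: 318×455/777 = 186.21622
  Child, Fiction: 459×322/777 = 190.21622
  Child, Non-fiction: 459×455/777 = 268.78378
Contributions (O − E)²/E:
  (91 − 131.78378)²/131.78378 = 12.6216
  (227 − 186.21622)²/186.21622 = 8.9322
  (231 − 190.21622)²/190.21622 = 8.7443
  (228 − 268.78378)²/268.78378 = 6.1883
χ² = 12.6216 + 8.9322 + 8.7443 + 6.1883 = 36.486
df = (2−1)(2−1) = 1. Since 36.486 > 3.841, reject the null hypothesis of independence at α = 0.05.

36.486; reject H₀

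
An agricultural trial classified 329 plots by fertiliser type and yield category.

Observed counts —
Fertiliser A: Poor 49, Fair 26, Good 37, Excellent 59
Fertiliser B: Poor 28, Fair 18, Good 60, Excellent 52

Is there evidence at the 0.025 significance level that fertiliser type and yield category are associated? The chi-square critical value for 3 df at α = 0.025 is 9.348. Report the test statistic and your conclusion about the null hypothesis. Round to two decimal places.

Row totals: 171, 158. Column totals: 77, 44, 97, 111. Grand total N = 329.
Expected counts (row total × column total / N):
  Fertiliser A, Poor: 171×77/329 = 40.021
  Fertiliser A, Fair: 171×44/329 = 22.869
  Fertiliser A, Good: 171×97/329 = 50.416
  Fertiliser A, Excellent: 171×111/329 = 57.693
  Fertiliser B, Poor: 158×77/329 = 36.979
  Fertiliser B, Fair: 158×44/329 = 21.131
  Fertiliser B, Good: 158×97/329 = 46.584
  Fertiliser B, Excellent: 158×111/329 = 53.307
Contributions (O − E)²/E:
  (49 − 40.021)²/40.021 = 2.0145
  (26 − 22.869)²/22.869 = 0.4287
  (37 − 50.416)²/50.416 = 3.5701
  (59 − 57.693)²/57.693 = 0.0296
  (28 − 36.979)²/36.979 = 2.1802
  (18 − 21.131)²/21.131 = 0.4639
  (60 − 46.584)²/46.584 = 3.8638
  (52 − 53.307)²/53.307 = 0.0320
χ² = 2.0145 + 0.4287 + 3.5701 + 0.0296 + 2.1802 + 0.4639 + 3.8638 + 0.0320 = 12.58
df = (2−1)(4−1) = 3. Since 12.58 > 9.348, reject the null hypothesis of independence at α = 0.025.

12.58; reject H₀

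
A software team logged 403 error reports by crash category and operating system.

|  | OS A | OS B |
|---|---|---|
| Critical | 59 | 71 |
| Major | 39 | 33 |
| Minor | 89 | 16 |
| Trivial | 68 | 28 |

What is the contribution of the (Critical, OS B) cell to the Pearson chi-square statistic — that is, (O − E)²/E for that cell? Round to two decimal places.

11.33

Row total (Critical) = 130; column total (OS B) = 148; N = 403.
Expected count E = 130 × 148 / 403 = 47.742.
Contribution = (O − E)²/E = (71 − 47.742)² / 47.742 = 11.33.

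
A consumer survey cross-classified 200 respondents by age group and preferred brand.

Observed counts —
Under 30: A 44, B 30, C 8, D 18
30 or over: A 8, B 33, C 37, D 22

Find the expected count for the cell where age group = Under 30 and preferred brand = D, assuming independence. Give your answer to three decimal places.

Row total (Under 30) = 100; column total (D) = 40; grand total N = 200.
Expected count = (row total × column total) / N = 100 × 40 / 200 = 20.000.

20.000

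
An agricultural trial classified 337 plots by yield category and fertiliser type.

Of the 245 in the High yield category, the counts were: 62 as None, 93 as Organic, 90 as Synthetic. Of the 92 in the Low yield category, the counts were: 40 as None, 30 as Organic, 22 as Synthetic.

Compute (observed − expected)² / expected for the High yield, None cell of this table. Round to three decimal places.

1.992

Row total (High yield) = 245; column total (None) = 102; N = 337.
Expected count E = 245 × 102 / 337 = 74.15430.
Contribution = (O − E)²/E = (62 − 74.15430)² / 74.15430 = 1.992.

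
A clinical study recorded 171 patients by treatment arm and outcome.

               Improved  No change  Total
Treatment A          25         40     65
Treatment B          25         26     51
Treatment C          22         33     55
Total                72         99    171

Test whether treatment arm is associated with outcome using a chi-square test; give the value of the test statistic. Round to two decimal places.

Grand total N = 171.
Expected counts (row total × column total / N):
  Treatment A, Improved: 65×72/171 = 27.368
  Treatment A, No change: 65×99/171 = 37.632
  Treatment B, Improved: 51×72/171 = 21.474
  Treatment B, No change: 51×99/171 = 29.526
  Treatment C, Improved: 55×72/171 = 23.158
  Treatment C, No change: 55×99/171 = 31.842
Contributions (O − E)²/E:
  (25 − 27.368)²/27.368 = 0.2049
  (40 − 37.632)²/37.632 = 0.1490
  (25 − 21.474)²/21.474 = 0.5790
  (26 − 29.526)²/29.526 = 0.4211
  (22 − 23.158)²/23.158 = 0.0579
  (33 − 31.842)²/31.842 = 0.0421
χ² = 0.2049 + 0.1490 + 0.5790 + 0.4211 + 0.0579 + 0.0421 = 1.45

1.45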